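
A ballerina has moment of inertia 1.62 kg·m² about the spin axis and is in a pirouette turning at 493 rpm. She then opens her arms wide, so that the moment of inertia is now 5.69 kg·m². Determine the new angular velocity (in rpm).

ω₂ ≈ 140 rpm

No external torque acts about the spin axis, so angular momentum is conserved.
ω₂ = I₁ω₁ / I₂ = (1.620)(493 rpm) / (5.690) = 140.4 rpm.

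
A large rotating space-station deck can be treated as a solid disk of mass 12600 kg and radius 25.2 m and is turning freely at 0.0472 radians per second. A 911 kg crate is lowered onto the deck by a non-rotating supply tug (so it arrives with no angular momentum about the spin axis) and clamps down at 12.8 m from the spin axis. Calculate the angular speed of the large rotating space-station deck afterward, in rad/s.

ω_f ≈ 0.0455 rad/s

No external torque acts about the spin axis; L_before = L_after.
I_p = ½(12600)(25.2)² = 4.001e+06 kg·m².
Added inertia Σmr² = (911)(12.8)² = 1.493e+05 kg·m²; I_f = 4.001e+06 + 1.493e+05 = 4.150e+06 kg·m².
ω_f = I_p ω_i / I_f = (4.001e+06)(0.0472) / 4.150e+06 = 0.04550 rad/s.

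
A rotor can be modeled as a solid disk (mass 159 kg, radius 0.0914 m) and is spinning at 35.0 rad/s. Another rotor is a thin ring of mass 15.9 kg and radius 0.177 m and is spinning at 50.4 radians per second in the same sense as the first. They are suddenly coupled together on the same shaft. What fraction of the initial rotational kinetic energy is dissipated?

The coupling torques are internal; angular momentum about the shared axis is conserved.
Moments of inertia: I_A = ½(159)(0.0914)² = 0.6641 kg·m²; I_B = (15.9)(0.177)² = 0.4981 kg·m².
Taking A's sense as positive: L = (0.6641)(35.0) + (0.4981)(50.4) = 48.35 kg·m²·rad/s.
Combined I = 0.6641 + 0.4981 = 1.162 kg·m².
ω_f = L / I = 48.35 / 1.162 = 41.60 rad/s.
KE_i = ½ΣIω² = 1039 J; KE_f = ½(1.162)(41.60)² = 1006 J.
Fraction dissipated = (KE_i − KE_f)/KE_i = 0.03247.

fraction ≈ 0.0325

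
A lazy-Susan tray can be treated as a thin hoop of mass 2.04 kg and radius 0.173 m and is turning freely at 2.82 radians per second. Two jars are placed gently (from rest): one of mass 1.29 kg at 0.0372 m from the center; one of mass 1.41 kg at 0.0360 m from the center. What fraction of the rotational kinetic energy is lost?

fraction ≈ 0.0559

The added mass arrives with no angular momentum about the center, and any external torque about the center is negligible, so the system's angular momentum is conserved.
I_p = (2.04)(0.173)² = 0.06106 kg·m².
Added inertia Σmr² = (1.29)(0.0372)² + (1.41)(0.0360)² = 0.003613 kg·m²; I_f = 0.06106 + 0.003613 = 0.06467 kg·m².
ω_f = I_p ω_i / I_f = (0.06106)(2.82) / 0.06467 = 2.662 rad/s.
KE_i = ½(0.06106)(2.820 rad/s)² = 0.2428 J; KE_f = ½(0.06467)(2.662)² = 0.2292 J.
Fraction lost = 0.05586.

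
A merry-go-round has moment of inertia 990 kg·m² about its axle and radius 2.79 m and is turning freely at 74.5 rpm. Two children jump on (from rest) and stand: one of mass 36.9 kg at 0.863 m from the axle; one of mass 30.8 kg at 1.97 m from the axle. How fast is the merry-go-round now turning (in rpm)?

No external torque acts about the axle; L_before = L_after.
Added inertia Σmr² = (36.9)(0.863)² + (30.8)(1.97)² = 147.0 kg·m²; I_f = 990.0 + 147.0 = 1137 kg·m².
ω_f = I_p ω_i / I_f = (990.0)(74.5) / 1137 = 64.87 rpm.

ω_f ≈ 64.9 rpm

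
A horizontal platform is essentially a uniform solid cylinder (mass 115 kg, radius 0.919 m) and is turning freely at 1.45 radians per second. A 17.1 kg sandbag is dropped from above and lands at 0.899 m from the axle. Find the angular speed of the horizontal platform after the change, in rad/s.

ω_f ≈ 1.13 rad/s

The added mass arrives with no angular momentum about the axle, and any external torque about the axle is negligible, so the system's angular momentum is conserved.
I_p = ½(115)(0.919)² = 48.56 kg·m².
Added inertia Σmr² = (17.1)(0.899)² = 13.82 kg·m²; I_f = 48.56 + 13.82 = 62.38 kg·m².
ω_f = I_p ω_i / I_f = (48.56)(1.45) / 62.38 = 1.129 rad/s.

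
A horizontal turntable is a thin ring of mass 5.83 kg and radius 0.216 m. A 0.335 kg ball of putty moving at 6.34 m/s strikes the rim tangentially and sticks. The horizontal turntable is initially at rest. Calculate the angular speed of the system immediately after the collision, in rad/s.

About the axle the impulsive forces during the collision are internal, so angular momentum about that axis is conserved.
I_p = (5.83)(0.216)² = 0.2720 kg·m². Taking the sense of the ball of putty's angular momentum as positive, L_{ball} = m v R = (0.335)(6.34)(0.216) = 0.4588 kg·m²/s.
L_i = 0 + 0.4588 = 0.4588 kg·m²/s.
After sticking, I_f = I_p + m R² = 0.2720 + (0.335)(0.216)² = 0.2876 kg·m².
ω_f = L_i / I_f = 0.4588 / 0.2876 = 1.595 rad/s.

|ω_f| ≈ 1.59 rad/s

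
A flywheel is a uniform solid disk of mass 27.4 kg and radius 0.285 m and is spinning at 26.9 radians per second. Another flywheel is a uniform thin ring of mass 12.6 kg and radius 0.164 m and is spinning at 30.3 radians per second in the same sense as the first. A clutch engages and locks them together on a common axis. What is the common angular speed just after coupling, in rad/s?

No external torque acts about the common axis, so total angular momentum is conserved.
Moments of inertia: I_A = ½(27.4)(0.285)² = 1.113 kg·m²; I_B = (12.6)(0.164)² = 0.3389 kg·m².
Taking A's sense as positive: L = (1.113)(26.9) + (0.3389)(30.3) = 40.20 kg·m²·rad/s.
Combined I = 1.113 + 0.3389 = 1.452 kg·m².
ω_f = L / I = 40.20 / 1.452 = 27.69 rad/s.

|ω_f| ≈ 27.7 rad/s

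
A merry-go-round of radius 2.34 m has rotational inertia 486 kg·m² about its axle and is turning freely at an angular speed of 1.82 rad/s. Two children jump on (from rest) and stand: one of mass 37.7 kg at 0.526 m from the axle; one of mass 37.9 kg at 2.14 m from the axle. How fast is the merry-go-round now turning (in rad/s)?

ω_f ≈ 1.32 rad/s

No external torque acts about the axle; L_before = L_after.
Added inertia Σmr² = (37.7)(0.526)² + (37.9)(2.14)² = 184.0 kg·m²; I_f = 486.0 + 184.0 = 670.0 kg·m².
ω_f = I_p ω_i / I_f = (486.0)(1.82) / 670.0 = 1.320 rad/s.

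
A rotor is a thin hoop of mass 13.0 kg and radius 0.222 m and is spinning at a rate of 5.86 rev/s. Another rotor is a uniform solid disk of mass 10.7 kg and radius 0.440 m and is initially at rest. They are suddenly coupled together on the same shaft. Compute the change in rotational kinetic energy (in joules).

ΔKE ≈ -268 J

The coupling torques are internal; angular momentum about the shared axis is conserved.
Moments of inertia: I_A = (13.0)(0.222)² = 0.6407 kg·m²; I_B = ½(10.7)(0.440)² = 1.036 kg·m².
Taking A's sense as positive: L = (0.6407)(5.86) = 3.754 kg·m²·rev/s.
Combined I = 0.6407 + 1.036 = 1.676 kg·m².
ω_f = L / I = 3.754 / 1.676 = 2.240 rev/s.
KE_i = ½ΣIω² = 434.3 J; KE_f = ½(1.676)(14.07)² = 166.0 J.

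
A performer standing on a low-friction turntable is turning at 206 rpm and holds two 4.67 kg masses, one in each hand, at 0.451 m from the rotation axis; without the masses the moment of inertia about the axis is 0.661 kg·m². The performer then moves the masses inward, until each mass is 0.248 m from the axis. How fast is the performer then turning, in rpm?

With no external torque about the axis, L is conserved: I₁ω₁ = I₂ω₂.
I₁ = 0.661 + 2(4.67)(0.451)² = 2.561 kg·m²; I₂ = 0.661 + 2(4.67)(0.248)² = 1.235 kg·m².
ω₂ = I₁ω₁ / I₂ = (2.561)(206 rpm) / (1.235) = 427.0 rpm.

ω₂ ≈ 427 rpm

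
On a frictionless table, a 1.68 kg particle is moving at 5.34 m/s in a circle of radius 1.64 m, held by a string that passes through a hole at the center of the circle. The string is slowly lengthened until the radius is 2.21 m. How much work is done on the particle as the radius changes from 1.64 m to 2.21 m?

W ≈ -10.8 J

The only horizontal force on the mass is along the cord (radial), so it exerts no torque about the hole and angular momentum m v r is conserved.
v₂ = v₁ r₁ / r₂ = (5.34)(1.64) / (2.21) = 3.963 m/s.
W = ΔKE = ½m(v₂² − v₁²) = -10.76 J.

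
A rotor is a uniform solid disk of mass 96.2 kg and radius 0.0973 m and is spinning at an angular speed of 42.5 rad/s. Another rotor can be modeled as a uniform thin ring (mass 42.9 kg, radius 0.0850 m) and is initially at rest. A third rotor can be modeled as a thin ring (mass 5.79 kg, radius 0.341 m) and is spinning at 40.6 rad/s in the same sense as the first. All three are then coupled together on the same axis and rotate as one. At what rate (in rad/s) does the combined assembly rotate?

|ω_f| ≈ 32.5 rad/s

No external torque acts about the common axis, so total angular momentum is conserved.
Moments of inertia: I_A = ½(96.2)(0.0973)² = 0.4554 kg·m²; I_B = (42.9)(0.0850)² = 0.3100 kg·m²; I_C = (5.79)(0.341)² = 0.6733 kg·m².
Taking A's sense as positive: L = (0.4554)(42.5) + (0.6733)(40.6) = 46.69 kg·m²·rad/s.
Combined I = 0.4554 + 0.3100 + 0.6733 = 1.439 kg·m².
ω_f = L / I = 46.69 / 1.439 = 32.45 rad/s.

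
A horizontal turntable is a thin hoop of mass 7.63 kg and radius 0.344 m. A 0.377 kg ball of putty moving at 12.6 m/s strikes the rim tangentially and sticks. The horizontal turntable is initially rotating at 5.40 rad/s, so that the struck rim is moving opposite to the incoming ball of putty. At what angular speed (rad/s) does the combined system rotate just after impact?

About the axle the impulsive forces during the collision are internal, so angular momentum about that axis is conserved.
I_p = (7.63)(0.344)² = 0.9029 kg·m². Taking the sense of the ball of putty's angular momentum as positive, L_{ball} = m v R = (0.377)(12.6)(0.344) = 1.634 kg·m²/s.
L_i = −I_p ω_p + m v R = −(0.9029)(5.40) + 1.634 = -3.242 kg·m²/s.
After sticking, I_f = I_p + m R² = 0.9029 + (0.377)(0.344)² = 0.9475 kg·m².
ω_f = L_i / I_f = -3.242 / 0.9475 = -3.421 rad/s.

|ω_f| ≈ 3.42 rad/s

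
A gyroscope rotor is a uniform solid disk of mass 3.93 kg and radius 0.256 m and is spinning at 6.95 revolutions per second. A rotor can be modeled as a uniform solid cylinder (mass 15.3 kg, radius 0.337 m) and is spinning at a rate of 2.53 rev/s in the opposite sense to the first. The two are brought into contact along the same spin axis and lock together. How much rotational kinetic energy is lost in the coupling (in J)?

ΔKE lost ≈ 199 J

The coupling torques are internal; angular momentum about the shared axis is conserved.
Moments of inertia: I_A = ½(3.93)(0.256)² = 0.1288 kg·m²; I_B = ½(15.3)(0.337)² = 0.8688 kg·m².
Taking A's sense as positive: L = (0.1288)(6.95) − (0.8688)(2.53) = -1.303 kg·m²·rev/s.
Combined I = 0.1288 + 0.8688 = 0.9976 kg·m².
ω_f = L / I = -1.303 / 0.9976 = -1.306 rev/s.
KE_i = ½ΣIω² = 232.6 J; KE_f = ½(0.9976)(8.207)² = 33.60 J.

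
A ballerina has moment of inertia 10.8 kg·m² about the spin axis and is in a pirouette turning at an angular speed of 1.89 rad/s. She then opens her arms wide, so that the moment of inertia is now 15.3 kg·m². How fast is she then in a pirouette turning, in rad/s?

No external torque acts about the spin axis, so angular momentum is conserved.
ω₂ = I₁ω₁ / I₂ = (10.80)(1.89 rad/s) / (15.30) = 1.334 rad/s.

ω₂ ≈ 1.33 rad/s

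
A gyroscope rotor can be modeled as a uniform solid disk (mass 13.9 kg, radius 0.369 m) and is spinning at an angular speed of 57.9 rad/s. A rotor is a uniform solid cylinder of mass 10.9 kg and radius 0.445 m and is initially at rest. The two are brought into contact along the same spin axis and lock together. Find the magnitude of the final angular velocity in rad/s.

No external torque acts about the common axis, so total angular momentum is conserved.
Moments of inertia: I_A = ½(13.9)(0.369)² = 0.9463 kg·m²; I_B = ½(10.9)(0.445)² = 1.079 kg·m².
Taking A's sense as positive: L = (0.9463)(57.9) = 54.79 kg·m²·rad/s.
Combined I = 0.9463 + 1.079 = 2.026 kg·m².
ω_f = L / I = 54.79 / 2.026 = 27.05 rad/s.

|ω_f| ≈ 27.1 rad/s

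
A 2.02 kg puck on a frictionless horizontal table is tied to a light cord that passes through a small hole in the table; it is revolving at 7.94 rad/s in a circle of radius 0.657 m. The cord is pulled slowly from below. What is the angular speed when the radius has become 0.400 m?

ω₂ ≈ 21.4 rad/s

No torque about the axis ⇒ m r₁² ω₁ = m r₂² ω₂.
ω₂ = ω₁ (r₁/r₂)² = (7.94)(0.657/0.400)² = 21.42 rad/s.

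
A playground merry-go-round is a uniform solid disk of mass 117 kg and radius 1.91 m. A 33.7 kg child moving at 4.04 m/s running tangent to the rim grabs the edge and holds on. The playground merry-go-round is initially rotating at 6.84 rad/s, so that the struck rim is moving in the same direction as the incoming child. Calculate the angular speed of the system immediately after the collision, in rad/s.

|ω_f| ≈ 5.11 rad/s

About the axle the impulsive forces during the collision are internal, so angular momentum about that axis is conserved.
I_p = ½(117)(1.91)² = 213.4 kg·m². Taking the sense of the child's angular momentum as positive, L_{child} = m v R = (33.7)(4.04)(1.91) = 260.0 kg·m²/s.
L_i = +I_p ω_p + m v R = +(213.4)(6.84) + 260.0 = 1720 kg·m²/s.
After sticking, I_f = I_p + m R² = 213.4 + (33.7)(1.91)² = 336.4 kg·m².
ω_f = L_i / I_f = 1720 / 336.4 = 5.113 rad/s.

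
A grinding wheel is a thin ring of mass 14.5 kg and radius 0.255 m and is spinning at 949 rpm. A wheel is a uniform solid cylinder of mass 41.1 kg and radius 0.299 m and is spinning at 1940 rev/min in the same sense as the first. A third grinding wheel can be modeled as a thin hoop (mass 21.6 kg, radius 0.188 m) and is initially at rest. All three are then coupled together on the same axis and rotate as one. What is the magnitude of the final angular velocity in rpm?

|ω_f| ≈ 1260 rpm

The coupling torques are internal; angular momentum about the shared axis is conserved.
Moments of inertia: I_A = (14.5)(0.255)² = 0.9429 kg·m²; I_B = ½(41.1)(0.299)² = 1.837 kg·m²; I_C = (21.6)(0.188)² = 0.7634 kg·m².
Taking A's sense as positive: L = (0.9429)(949) + (1.837)(1940) = 4459 kg·m²·rpm.
Combined I = 0.9429 + 1.837 + 0.7634 = 3.543 kg·m².
ω_f = L / I = 4459 / 3.543 = 1258 rpm.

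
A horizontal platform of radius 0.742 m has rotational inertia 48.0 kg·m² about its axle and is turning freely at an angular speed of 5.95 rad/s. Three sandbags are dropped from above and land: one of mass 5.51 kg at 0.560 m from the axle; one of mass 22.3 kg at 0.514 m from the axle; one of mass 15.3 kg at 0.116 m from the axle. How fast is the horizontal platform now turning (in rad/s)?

No external torque acts about the axle; L_before = L_after.
Added inertia Σmr² = (5.51)(0.560)² + (22.3)(0.514)² + (15.3)(0.116)² = 7.825 kg·m²; I_f = 48.00 + 7.825 = 55.83 kg·m².
ω_f = I_p ω_i / I_f = (48.00)(5.95) / 55.83 = 5.116 rad/s.

ω_f ≈ 5.12 rad/s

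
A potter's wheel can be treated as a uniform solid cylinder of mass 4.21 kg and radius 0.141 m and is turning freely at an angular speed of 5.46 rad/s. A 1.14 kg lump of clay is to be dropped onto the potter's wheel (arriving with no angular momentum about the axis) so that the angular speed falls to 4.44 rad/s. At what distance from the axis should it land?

r ≈ 0.0918 m

The added mass arrives with no angular momentum about the axis, and any external torque about the axis is negligible, so the system's angular momentum is conserved.
I_p = ½(4.21)(0.141)² = 0.04185 kg·m².
I_p ω_i = (I_p + m r²) ω_f ⇒ m r² = I_p(ω_i/ω_f − 1) = 0.04185(5.46/4.44 − 1) = 0.009614 kg·m².
r = √(0.009614/1.14) = 0.09183 m.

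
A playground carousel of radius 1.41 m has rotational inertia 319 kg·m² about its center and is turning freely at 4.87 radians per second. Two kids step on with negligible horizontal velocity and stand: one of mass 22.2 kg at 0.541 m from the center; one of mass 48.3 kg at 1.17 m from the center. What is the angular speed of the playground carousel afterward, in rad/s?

No external torque acts about the center; L_before = L_after.
Added inertia Σmr² = (22.2)(0.541)² + (48.3)(1.17)² = 72.62 kg·m²; I_f = 319.0 + 72.62 = 391.6 kg·m².
ω_f = I_p ω_i / I_f = (319.0)(4.87) / 391.6 = 3.967 rad/s.

ω_f ≈ 3.97 rad/s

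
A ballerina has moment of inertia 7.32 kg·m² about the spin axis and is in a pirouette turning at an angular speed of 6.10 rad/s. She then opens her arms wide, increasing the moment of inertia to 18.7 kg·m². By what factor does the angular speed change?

ω₂/ω₁ ≈ 0.391

No external torque acts about the spin axis, so angular momentum is conserved.
ω₂/ω₁ = I₁/I₂ = 7.320 / 18.70 = 0.3914.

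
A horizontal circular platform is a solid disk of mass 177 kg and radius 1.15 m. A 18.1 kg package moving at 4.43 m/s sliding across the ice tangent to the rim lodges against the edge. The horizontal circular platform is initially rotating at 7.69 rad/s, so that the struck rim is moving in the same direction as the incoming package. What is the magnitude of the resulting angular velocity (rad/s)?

About the central axle the impulsive forces during the collision are internal, so angular momentum about that axis is conserved.
I_p = ½(177)(1.15)² = 117.0 kg·m². Taking the sense of the package's angular momentum as positive, L_{package} = m v R = (18.1)(4.43)(1.15) = 92.21 kg·m²/s.
L_i = +I_p ω_p + m v R = +(117.0)(7.69) + 92.21 = 992.3 kg·m²/s.
After sticking, I_f = I_p + m R² = 117.0 + (18.1)(1.15)² = 141.0 kg·m².
ω_f = L_i / I_f = 992.3 / 141.0 = 7.038 rad/s.

|ω_f| ≈ 7.04 rad/s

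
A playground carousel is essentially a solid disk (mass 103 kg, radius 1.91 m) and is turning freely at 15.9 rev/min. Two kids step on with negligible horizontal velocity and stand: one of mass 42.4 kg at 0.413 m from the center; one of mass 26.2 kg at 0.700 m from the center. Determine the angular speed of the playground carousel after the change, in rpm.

The added mass arrives with no angular momentum about the center, and any external torque about the center is negligible, so the system's angular momentum is conserved.
I_p = ½(103)(1.91)² = 187.9 kg·m².
Added inertia Σmr² = (42.4)(0.413)² + (26.2)(0.700)² = 20.07 kg·m²; I_f = 187.9 + 20.07 = 207.9 kg·m².
ω_f = I_p ω_i / I_f = (187.9)(15.9) / 207.9 = 14.37 rpm.

ω_f ≈ 14.4 rpm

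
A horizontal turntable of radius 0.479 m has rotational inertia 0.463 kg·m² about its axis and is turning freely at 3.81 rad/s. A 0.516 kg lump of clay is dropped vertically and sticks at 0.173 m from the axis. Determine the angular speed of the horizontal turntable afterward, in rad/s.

The added mass arrives with no angular momentum about the axis, and any external torque about the axis is negligible, so the system's angular momentum is conserved.
Added inertia Σmr² = (0.516)(0.173)² = 0.01544 kg·m²; I_f = 0.4630 + 0.01544 = 0.4784 kg·m².
ω_f = I_p ω_i / I_f = (0.4630)(3.81) / 0.4784 = 3.687 rad/s.

ω_f ≈ 3.69 rad/s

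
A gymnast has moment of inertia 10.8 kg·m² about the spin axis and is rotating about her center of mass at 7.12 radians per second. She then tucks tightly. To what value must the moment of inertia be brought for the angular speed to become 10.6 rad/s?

I₂ ≈ 7.25 kg·m²

No external torque acts about the spin axis, so angular momentum is conserved.
I₂ = I₁ω₁ / ω₂ = (10.8)(7.12) / (10.6) = 7.254 kg·m².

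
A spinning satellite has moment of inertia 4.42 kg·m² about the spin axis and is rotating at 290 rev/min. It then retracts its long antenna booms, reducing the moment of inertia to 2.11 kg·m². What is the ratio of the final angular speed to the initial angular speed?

No external torque acts about the spin axis, so angular momentum is conserved.
ω₂/ω₁ = I₁/I₂ = 4.420 / 2.110 = 2.095.

ω₂/ω₁ ≈ 2.09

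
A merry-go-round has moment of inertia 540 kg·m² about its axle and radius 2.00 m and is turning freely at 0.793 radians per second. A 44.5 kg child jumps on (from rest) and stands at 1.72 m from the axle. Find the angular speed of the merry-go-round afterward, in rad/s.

The added mass arrives with no angular momentum about the axle, and any external torque about the axle is negligible, so the system's angular momentum is conserved.
Added inertia Σmr² = (44.5)(1.72)² = 131.6 kg·m²; I_f = 540.0 + 131.6 = 671.6 kg·m².
ω_f = I_p ω_i / I_f = (540.0)(0.793) / 671.6 = 0.6376 rad/s.

ω_f ≈ 0.638 rad/s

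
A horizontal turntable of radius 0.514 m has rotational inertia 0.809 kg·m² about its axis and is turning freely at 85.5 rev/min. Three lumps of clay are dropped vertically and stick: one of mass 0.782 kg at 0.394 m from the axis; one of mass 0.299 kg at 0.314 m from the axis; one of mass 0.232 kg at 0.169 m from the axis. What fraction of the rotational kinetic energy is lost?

fraction ≈ 0.163

No external torque acts about the axis; L_before = L_after.
Added inertia Σmr² = (0.782)(0.394)² + (0.299)(0.314)² + (0.232)(0.169)² = 0.1575 kg·m²; I_f = 0.8090 + 0.1575 = 0.9665 kg·m².
ω_f = I_p ω_i / I_f = (0.8090)(85.5) / 0.9665 = 71.57 rpm.
KE_i = ½(0.8090)(8.954 rad/s)² = 32.43 J; KE_f = ½(0.9665)(7.494)² = 27.14 J.
Fraction lost = 0.1630.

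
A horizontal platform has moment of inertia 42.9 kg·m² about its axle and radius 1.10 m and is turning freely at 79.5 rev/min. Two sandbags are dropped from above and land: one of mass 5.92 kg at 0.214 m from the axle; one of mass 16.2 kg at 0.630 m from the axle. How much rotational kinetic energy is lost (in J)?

The added mass arrives with no angular momentum about the axle, and any external torque about the axle is negligible, so the system's angular momentum is conserved.
Added inertia Σmr² = (5.92)(0.214)² + (16.2)(0.630)² = 6.701 kg·m²; I_f = 42.90 + 6.701 = 49.60 kg·m².
ω_f = I_p ω_i / I_f = (42.90)(79.5) / 49.60 = 68.76 rpm.
KE_i = ½(42.90)(8.325 rad/s)² = 1487 J; KE_f = ½(49.60)(7.201)² = 1286 J.

energy lost ≈ 201 J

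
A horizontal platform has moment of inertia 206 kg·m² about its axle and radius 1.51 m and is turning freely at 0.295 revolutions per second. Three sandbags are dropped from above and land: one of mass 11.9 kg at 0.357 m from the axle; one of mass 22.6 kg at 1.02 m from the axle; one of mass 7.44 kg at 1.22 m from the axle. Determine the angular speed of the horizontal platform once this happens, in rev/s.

The added mass arrives with no angular momentum about the axle, and any external torque about the axle is negligible, so the system's angular momentum is conserved.
Added inertia Σmr² = (11.9)(0.357)² + (22.6)(1.02)² + (7.44)(1.22)² = 36.10 kg·m²; I_f = 206.0 + 36.10 = 242.1 kg·m².
ω_f = I_p ω_i / I_f = (206.0)(0.295) / 242.1 = 0.2510 rev/s.

ω_f ≈ 0.251 rev/s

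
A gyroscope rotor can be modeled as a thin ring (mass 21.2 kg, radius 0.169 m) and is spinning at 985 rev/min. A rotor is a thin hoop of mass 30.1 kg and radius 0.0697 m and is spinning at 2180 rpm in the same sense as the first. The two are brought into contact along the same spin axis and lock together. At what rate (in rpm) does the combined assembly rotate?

No external torque acts about the common axis, so total angular momentum is conserved.
Moments of inertia: I_A = (21.2)(0.169)² = 0.6055 kg·m²; I_B = (30.1)(0.0697)² = 0.1462 kg·m².
Taking A's sense as positive: L = (0.6055)(985) + (0.1462)(2180) = 915.2 kg·m²·rpm.
Combined I = 0.6055 + 0.1462 = 0.7517 kg·m².
ω_f = L / I = 915.2 / 0.7517 = 1217 rpm.

|ω_f| ≈ 1220 rpm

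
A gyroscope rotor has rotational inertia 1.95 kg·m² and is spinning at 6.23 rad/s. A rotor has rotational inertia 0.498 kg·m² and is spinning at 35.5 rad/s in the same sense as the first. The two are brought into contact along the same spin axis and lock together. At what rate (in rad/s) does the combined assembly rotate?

|ω_f| ≈ 12.2 rad/s

The coupling torques are internal; angular momentum about the shared axis is conserved.
Taking A's sense as positive: L = (1.950)(6.23) + (0.4980)(35.5) = 29.83 kg·m²·rad/s.
Combined I = 1.950 + 0.4980 = 2.448 kg·m².
ω_f = L / I = 29.83 / 2.448 = 12.18 rad/s.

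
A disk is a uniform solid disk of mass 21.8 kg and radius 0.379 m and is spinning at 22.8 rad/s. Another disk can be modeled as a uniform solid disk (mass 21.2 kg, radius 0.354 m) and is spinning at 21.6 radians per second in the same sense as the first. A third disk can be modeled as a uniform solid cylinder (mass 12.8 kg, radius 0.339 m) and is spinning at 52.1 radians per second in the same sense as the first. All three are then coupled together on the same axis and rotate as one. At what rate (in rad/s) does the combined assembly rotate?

No external torque acts about the common axis, so total angular momentum is conserved.
Moments of inertia: I_A = ½(21.8)(0.379)² = 1.566 kg·m²; I_B = ½(21.2)(0.354)² = 1.328 kg·m²; I_C = ½(12.8)(0.339)² = 0.7355 kg·m².
Taking A's sense as positive: L = (1.566)(22.8) + (1.328)(21.6) + (0.7355)(52.1) = 102.7 kg·m²·rad/s.
Combined I = 1.566 + 1.328 + 0.7355 = 3.630 kg·m².
ω_f = L / I = 102.7 / 3.630 = 28.30 rad/s.

|ω_f| ≈ 28.3 rad/s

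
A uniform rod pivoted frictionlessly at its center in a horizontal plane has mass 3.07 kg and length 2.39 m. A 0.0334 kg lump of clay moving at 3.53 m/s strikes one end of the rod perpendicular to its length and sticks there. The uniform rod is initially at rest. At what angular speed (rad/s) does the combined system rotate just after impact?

The axle reaction passes through the pivot and exerts no torque about it; angular momentum about the pivot is conserved through the impact.
I_p = (1/12)(3.07)(2.39)² = 1.461 kg·m². Taking the sense of the lump of clay's angular momentum as positive, L_{lump} = m v R = (0.0334)(3.53)(2.39/2) = 0.1409 kg·m²/s.
L_i = 0 + 0.1409 = 0.1409 kg·m²/s.
After sticking, I_f = I_p + m R² = 1.461 + (0.0334)(2.39/2)² = 1.509 kg·m².
ω_f = L_i / I_f = 0.1409 / 1.509 = 0.09337 rad/s.

|ω_f| ≈ 0.0934 rad/s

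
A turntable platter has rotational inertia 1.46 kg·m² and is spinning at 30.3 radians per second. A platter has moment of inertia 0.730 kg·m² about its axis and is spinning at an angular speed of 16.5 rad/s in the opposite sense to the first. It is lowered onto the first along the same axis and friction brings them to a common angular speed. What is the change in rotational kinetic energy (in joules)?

No external torque acts about the common axis, so total angular momentum is conserved.
Taking A's sense as positive: L = (1.460)(30.3) − (0.7300)(16.5) = 32.19 kg·m²·rad/s.
Combined I = 1.460 + 0.7300 = 2.190 kg·m².
ω_f = L / I = 32.19 / 2.190 = 14.70 rad/s.
KE_i = ½ΣIω² = 769.6 J; KE_f = ½(2.190)(14.70)² = 236.6 J.

ΔKE ≈ -533 J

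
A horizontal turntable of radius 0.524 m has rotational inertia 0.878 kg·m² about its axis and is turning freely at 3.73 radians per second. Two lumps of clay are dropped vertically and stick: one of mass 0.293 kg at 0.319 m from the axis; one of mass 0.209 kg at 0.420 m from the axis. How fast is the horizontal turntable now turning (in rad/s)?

No external torque acts about the axis; L_before = L_after.
Added inertia Σmr² = (0.293)(0.319)² + (0.209)(0.420)² = 0.06668 kg·m²; I_f = 0.8780 + 0.06668 = 0.9447 kg·m².
ω_f = I_p ω_i / I_f = (0.8780)(3.73) / 0.9447 = 3.467 rad/s.

ω_f ≈ 3.47 rad/s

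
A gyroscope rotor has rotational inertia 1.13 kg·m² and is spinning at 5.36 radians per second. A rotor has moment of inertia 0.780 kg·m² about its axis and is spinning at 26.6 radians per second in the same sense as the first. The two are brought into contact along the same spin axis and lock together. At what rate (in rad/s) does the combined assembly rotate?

The coupling torques are internal; angular momentum about the shared axis is conserved.
Taking A's sense as positive: L = (1.130)(5.36) + (0.7800)(26.6) = 26.80 kg·m²·rad/s.
Combined I = 1.130 + 0.7800 = 1.910 kg·m².
ω_f = L / I = 26.80 / 1.910 = 14.03 rad/s.

|ω_f| ≈ 14.0 rad/s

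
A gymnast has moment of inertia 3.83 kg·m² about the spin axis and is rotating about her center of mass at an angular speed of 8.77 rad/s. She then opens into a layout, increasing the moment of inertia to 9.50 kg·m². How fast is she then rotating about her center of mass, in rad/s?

No external torque acts about the spin axis, so angular momentum is conserved.
ω₂ = I₁ω₁ / I₂ = (3.830)(8.77 rad/s) / (9.500) = 3.536 rad/s.

ω₂ ≈ 3.54 rad/s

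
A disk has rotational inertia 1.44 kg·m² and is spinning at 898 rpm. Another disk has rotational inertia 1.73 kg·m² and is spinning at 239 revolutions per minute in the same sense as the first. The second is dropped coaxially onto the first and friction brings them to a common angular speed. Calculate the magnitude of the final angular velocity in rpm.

The coupling torques are internal; angular momentum about the shared axis is conserved.
Taking A's sense as positive: L = (1.440)(898) + (1.730)(239) = 1707 kg·m²·rpm.
Combined I = 1.440 + 1.730 = 3.170 kg·m².
ω_f = L / I = 1707 / 3.170 = 538.4 rpm.

|ω_f| ≈ 538 rpm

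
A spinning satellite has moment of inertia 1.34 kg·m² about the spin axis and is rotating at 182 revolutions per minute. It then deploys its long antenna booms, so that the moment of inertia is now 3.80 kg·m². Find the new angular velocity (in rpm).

ω₂ ≈ 64.2 rpm

Angular momentum about the spin axis is conserved since the torque about it is zero.
ω₂ = I₁ω₁ / I₂ = (1.340)(182 rpm) / (3.800) = 64.18 rpm.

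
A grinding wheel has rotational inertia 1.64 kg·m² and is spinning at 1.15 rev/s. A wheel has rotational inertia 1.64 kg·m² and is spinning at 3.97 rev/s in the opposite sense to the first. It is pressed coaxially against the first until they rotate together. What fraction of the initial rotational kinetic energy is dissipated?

fraction ≈ 0.767

The coupling torques are internal; angular momentum about the shared axis is conserved.
Taking A's sense as positive: L = (1.640)(1.15) − (1.640)(3.97) = -4.625 kg·m²·rev/s.
Combined I = 1.640 + 1.640 = 3.280 kg·m².
ω_f = L / I = -4.625 / 3.280 = -1.410 rev/s.
KE_i = ½ΣIω² = 553.0 J; KE_f = ½(3.280)(8.859)² = 128.7 J.
Fraction dissipated = (KE_i − KE_f)/KE_i = 0.7672.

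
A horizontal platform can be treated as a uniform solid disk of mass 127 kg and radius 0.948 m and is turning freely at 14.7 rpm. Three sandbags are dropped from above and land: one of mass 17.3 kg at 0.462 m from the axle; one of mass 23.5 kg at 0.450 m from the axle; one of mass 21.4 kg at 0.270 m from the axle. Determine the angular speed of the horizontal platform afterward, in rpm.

The added mass arrives with no angular momentum about the axle, and any external torque about the axle is negligible, so the system's angular momentum is conserved.
I_p = ½(127)(0.948)² = 57.07 kg·m².
Added inertia Σmr² = (17.3)(0.462)² + (23.5)(0.450)² + (21.4)(0.270)² = 10.01 kg·m²; I_f = 57.07 + 10.01 = 67.08 kg·m².
ω_f = I_p ω_i / I_f = (57.07)(14.7) / 67.08 = 12.51 rpm.

ω_f ≈ 12.5 rpm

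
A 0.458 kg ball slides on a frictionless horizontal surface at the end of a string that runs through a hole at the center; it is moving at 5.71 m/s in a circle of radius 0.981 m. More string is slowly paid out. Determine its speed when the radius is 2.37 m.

v₂ ≈ 2.36 m/s

The only horizontal force on the mass is along the cord (radial), so it exerts no torque about the hole and angular momentum m v r is conserved.
v₂ = v₁ r₁ / r₂ = (5.71)(0.981) / (2.37) = 2.364 m/s.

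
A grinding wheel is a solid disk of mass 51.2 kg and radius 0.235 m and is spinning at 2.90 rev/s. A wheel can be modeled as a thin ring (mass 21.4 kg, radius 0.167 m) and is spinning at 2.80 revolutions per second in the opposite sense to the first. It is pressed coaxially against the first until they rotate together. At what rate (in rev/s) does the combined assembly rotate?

No external torque acts about the common axis, so total angular momentum is conserved.
Moments of inertia: I_A = ½(51.2)(0.235)² = 1.414 kg·m²; I_B = (21.4)(0.167)² = 0.5968 kg·m².
Taking A's sense as positive: L = (1.414)(2.90) − (0.5968)(2.80) = 2.429 kg·m²·rev/s.
Combined I = 1.414 + 0.5968 = 2.011 kg·m².
ω_f = L / I = 2.429 / 2.011 = 1.208 rev/s.

|ω_f| ≈ 1.21 rev/s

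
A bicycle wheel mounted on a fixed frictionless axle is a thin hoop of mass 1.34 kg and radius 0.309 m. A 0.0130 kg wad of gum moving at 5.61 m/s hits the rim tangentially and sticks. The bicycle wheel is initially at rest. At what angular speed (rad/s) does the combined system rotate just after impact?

|ω_f| ≈ 0.174 rad/s

The axle reaction passes through the axle and exerts no torque about it; angular momentum about the axle is conserved through the impact.
I_p = (1.34)(0.309)² = 0.1279 kg·m². Taking the sense of the wad of gum's angular momentum as positive, L_{wad} = m v R = (0.0130)(5.61)(0.309) = 0.02254 kg·m²/s.
L_i = 0 + 0.02254 = 0.02254 kg·m²/s.
After sticking, I_f = I_p + m R² = 0.1279 + (0.0130)(0.309)² = 0.1292 kg·m².
ω_f = L_i / I_f = 0.02254 / 0.1292 = 0.1744 rad/s.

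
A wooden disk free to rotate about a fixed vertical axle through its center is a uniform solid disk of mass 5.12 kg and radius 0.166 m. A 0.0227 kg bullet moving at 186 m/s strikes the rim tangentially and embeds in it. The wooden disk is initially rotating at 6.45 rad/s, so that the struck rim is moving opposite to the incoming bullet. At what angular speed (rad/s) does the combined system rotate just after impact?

|ω_f| ≈ 3.45 rad/s

About the axle the impulsive forces during the collision are internal, so angular momentum about that axis is conserved.
I_p = ½(5.12)(0.166)² = 0.07054 kg·m². Taking the sense of the bullet's angular momentum as positive, L_{bullet} = m v R = (0.0227)(186)(0.166) = 0.7009 kg·m²/s.
L_i = −I_p ω_p + m v R = −(0.07054)(6.45) + 0.7009 = 0.2459 kg·m²/s.
After sticking, I_f = I_p + m R² = 0.07054 + (0.0227)(0.166)² = 0.07117 kg·m².
ω_f = L_i / I_f = 0.2459 / 0.07117 = 3.455 rad/s.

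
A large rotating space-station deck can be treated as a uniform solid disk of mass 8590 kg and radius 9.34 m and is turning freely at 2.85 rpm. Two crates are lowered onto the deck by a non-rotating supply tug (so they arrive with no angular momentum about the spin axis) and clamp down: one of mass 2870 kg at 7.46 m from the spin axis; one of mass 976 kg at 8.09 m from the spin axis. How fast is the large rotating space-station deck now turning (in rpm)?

The added mass arrives with no angular momentum about the spin axis, and any external torque about the spin axis is negligible, so the system's angular momentum is conserved.
I_p = ½(8590)(9.34)² = 3.747e+05 kg·m².
Added inertia Σmr² = (2870)(7.46)² + (976)(8.09)² = 2.236e+05 kg·m²; I_f = 3.747e+05 + 2.236e+05 = 5.983e+05 kg·m².
ω_f = I_p ω_i / I_f = (3.747e+05)(2.85) / 5.983e+05 = 1.785 rpm.

ω_f ≈ 1.78 rpm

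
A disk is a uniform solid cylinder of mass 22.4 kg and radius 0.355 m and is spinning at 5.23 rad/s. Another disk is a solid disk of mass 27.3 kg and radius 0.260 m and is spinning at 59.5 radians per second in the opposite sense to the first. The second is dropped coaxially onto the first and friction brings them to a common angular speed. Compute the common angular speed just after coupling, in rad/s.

The coupling torques are internal; angular momentum about the shared axis is conserved.
Moments of inertia: I_A = ½(22.4)(0.355)² = 1.411 kg·m²; I_B = ½(27.3)(0.260)² = 0.9227 kg·m².
Taking A's sense as positive: L = (1.411)(5.23) − (0.9227)(59.5) = -47.52 kg·m²·rad/s.
Combined I = 1.411 + 0.9227 = 2.334 kg·m².
ω_f = L / I = -47.52 / 2.334 = -20.36 rad/s.

|ω_f| ≈ 20.4 rad/s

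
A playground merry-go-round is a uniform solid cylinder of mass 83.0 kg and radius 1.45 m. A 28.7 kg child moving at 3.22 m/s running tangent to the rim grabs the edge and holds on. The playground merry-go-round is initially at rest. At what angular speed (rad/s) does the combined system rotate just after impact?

|ω_f| ≈ 0.908 rad/s

The axle reaction passes through the axle and exerts no torque about it; angular momentum about the axle is conserved through the impact.
I_p = ½(83.0)(1.45)² = 87.25 kg·m². Taking the sense of the child's angular momentum as positive, L_{child} = m v R = (28.7)(3.22)(1.45) = 134.0 kg·m²/s.
L_i = 0 + 134.0 = 134.0 kg·m²/s.
After sticking, I_f = I_p + m R² = 87.25 + (28.7)(1.45)² = 147.6 kg·m².
ω_f = L_i / I_f = 134.0 / 147.6 = 0.9079 rad/s.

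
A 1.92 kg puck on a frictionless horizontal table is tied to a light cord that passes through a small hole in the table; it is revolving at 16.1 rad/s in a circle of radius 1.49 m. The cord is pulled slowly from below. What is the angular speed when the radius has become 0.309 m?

No torque about the axis ⇒ m r₁² ω₁ = m r₂² ω₂.
ω₂ = ω₁ (r₁/r₂)² = (16.1)(1.49/0.309)² = 374.4 rad/s.

ω₂ ≈ 374 rad/s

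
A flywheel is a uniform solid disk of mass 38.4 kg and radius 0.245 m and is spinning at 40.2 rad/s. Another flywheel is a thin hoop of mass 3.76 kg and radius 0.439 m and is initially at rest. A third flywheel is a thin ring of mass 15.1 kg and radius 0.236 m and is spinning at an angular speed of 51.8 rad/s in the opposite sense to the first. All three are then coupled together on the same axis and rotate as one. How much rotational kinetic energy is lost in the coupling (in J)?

No external torque acts about the common axis, so total angular momentum is conserved.
Moments of inertia: I_A = ½(38.4)(0.245)² = 1.152 kg·m²; I_B = (3.76)(0.439)² = 0.7246 kg·m²; I_C = (15.1)(0.236)² = 0.8410 kg·m².
Taking A's sense as positive: L = (1.152)(40.2) − (0.8410)(51.8) = 2.765 kg·m²·rad/s.
Combined I = 1.152 + 0.7246 + 0.8410 = 2.718 kg·m².
ω_f = L / I = 2.765 / 2.718 = 1.017 rad/s.
KE_i = ½ΣIω² = 2060 J; KE_f = ½(2.718)(1.017)² = 1.407 J.

ΔKE lost ≈ 2060 J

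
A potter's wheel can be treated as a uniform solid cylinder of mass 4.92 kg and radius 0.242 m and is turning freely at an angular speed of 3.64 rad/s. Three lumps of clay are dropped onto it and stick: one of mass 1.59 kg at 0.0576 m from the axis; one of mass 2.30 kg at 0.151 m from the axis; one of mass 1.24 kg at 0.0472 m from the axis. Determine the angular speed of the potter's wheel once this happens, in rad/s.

ω_f ≈ 2.56 rad/s

The added mass arrives with no angular momentum about the axis, and any external torque about the axis is negligible, so the system's angular momentum is conserved.
I_p = ½(4.92)(0.242)² = 0.1441 kg·m².
Added inertia Σmr² = (1.59)(0.0576)² + (2.30)(0.151)² + (1.24)(0.0472)² = 0.06048 kg·m²; I_f = 0.1441 + 0.06048 = 0.2045 kg·m².
ω_f = I_p ω_i / I_f = (0.1441)(3.64) / 0.2045 = 2.564 rad/s.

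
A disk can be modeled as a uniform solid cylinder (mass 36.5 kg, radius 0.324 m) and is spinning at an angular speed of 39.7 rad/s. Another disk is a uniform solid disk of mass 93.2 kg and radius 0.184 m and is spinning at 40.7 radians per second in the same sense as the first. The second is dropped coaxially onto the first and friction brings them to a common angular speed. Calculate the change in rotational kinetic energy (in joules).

No external torque acts about the common axis, so total angular momentum is conserved.
Moments of inertia: I_A = ½(36.5)(0.324)² = 1.916 kg·m²; I_B = ½(93.2)(0.184)² = 1.578 kg·m².
Taking A's sense as positive: L = (1.916)(39.7) + (1.578)(40.7) = 140.3 kg·m²·rad/s.
Combined I = 1.916 + 1.578 = 3.494 kg·m².
ω_f = L / I = 140.3 / 3.494 = 40.15 rad/s.
KE_i = ½ΣIω² = 2816 J; KE_f = ½(3.494)(40.15)² = 2816 J.

ΔKE ≈ -0.433 J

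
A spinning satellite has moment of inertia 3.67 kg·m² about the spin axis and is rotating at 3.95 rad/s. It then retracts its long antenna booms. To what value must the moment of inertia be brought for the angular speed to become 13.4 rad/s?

No external torque acts about the spin axis, so angular momentum is conserved.
I₂ = I₁ω₁ / ω₂ = (3.67)(3.95) / (13.4) = 1.082 kg·m².

I₂ ≈ 1.08 kg·m²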